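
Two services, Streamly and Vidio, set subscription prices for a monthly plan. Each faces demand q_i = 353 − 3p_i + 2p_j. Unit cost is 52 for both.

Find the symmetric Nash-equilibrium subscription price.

127.25

Streamly's profit: π = (p_{Streamly} − 52)(353 − 3p_{Streamly} + 2p_{Vidio}).
∂π/∂p_{Streamly} = 509 − 6p_{Streamly} + 2p_{Vidio} = 0 ⇒ p_{Streamly} = 509/6 + (1/3)p_{Vidio}.
By symmetry p_{Vidio} = p_{Streamly}; substituting into the reaction function, (2/3)p_{Streamly} = 509/6 and p_{Streamly} = 127.25.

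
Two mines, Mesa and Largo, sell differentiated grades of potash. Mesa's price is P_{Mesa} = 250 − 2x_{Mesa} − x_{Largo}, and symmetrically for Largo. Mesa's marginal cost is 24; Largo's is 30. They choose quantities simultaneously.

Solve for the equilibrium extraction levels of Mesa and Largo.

45.6, 43.6

Mine Mesa's profit: π = x_{Mesa}(250 − 2x_{Mesa} − x_{Largo}) − 24x_{Mesa}.
∂π/∂x_{Mesa} = 226 − 4x_{Mesa} − x_{Largo} = 0 ⇒ x_{Mesa} = 56.5 − 0.25x_{Largo}.
Similarly x_{Largo} = 55 − 0.25x_{Mesa}.
Substituting the second reaction function into the first: x_{Mesa} = 56.5 − 0.25(55 − 0.25x_{Mesa}), which gives 0.9375x_{Mesa} = 42.75 ⇒ x_{Mesa} = 45.6.
Then x_{Largo} = 55 − 0.25·45.6 = 43.6.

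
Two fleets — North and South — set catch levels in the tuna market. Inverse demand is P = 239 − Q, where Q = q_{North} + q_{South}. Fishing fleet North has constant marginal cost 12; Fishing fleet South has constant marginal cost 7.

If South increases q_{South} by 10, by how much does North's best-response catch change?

Fishing fleet North's profit: π = q_{North}(239 − (q_{North} + q_{South})) − 12q_{North}.
∂π/∂q_{North} = 227 − 2q_{North} − q_{South} = 0, so q_{North} = 113.5 − 0.5q_{South}.
The reaction-function slope is −0.5, so a 10-unit rise in q_{South} moves q_{North} by −0.5 × 10 = −5. North's best response falls — the actions are strategic substitutes.

-5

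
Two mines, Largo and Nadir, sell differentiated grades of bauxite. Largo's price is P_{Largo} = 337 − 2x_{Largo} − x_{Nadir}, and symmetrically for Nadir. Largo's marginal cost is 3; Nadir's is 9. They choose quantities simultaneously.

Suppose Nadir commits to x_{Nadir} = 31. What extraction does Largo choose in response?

75.75

Mine Largo's profit: π = x_{Largo}(337 − 2x_{Largo} − x_{Nadir}) − 3x_{Largo}.
∂π/∂x_{Largo} = 334 − 4x_{Largo} − x_{Nadir} = 0 ⇒ x_{Largo} = 83.5 − 0.25x_{Nadir}.
At x_{Nadir} = 31: x_{Largo} = 83.5 − 0.25·31 = 75.75.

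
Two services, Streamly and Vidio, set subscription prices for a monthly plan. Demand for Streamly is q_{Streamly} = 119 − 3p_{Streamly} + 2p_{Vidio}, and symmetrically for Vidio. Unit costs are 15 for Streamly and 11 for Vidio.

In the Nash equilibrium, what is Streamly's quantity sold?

75.75

Streamly's profit: π = (p_{Streamly} − 15)(119 − 3p_{Streamly} + 2p_{Vidio}).
∂π/∂p_{Streamly} = 164 − 6p_{Streamly} + 2p_{Vidio} = 0 ⇒ p_{Streamly} = 82/3 + (1/3)p_{Vidio}.
Similarly p_{Vidio} = 76/3 + (1/3)p_{Streamly}.
Solving the two reaction functions simultaneously: (1 − (1/3)(1/3))p_{Streamly} = 82/3 + (1/3)·(76/3), so (8/9)p_{Streamly} = 322/9 and p_{Streamly} = 40.25.
Then p_{Vidio} = 76/3 + (1/3)·40.25 = 38.75.
q_{Streamly} = 119 − 3·40.25 + 2·38.75 = 75.75.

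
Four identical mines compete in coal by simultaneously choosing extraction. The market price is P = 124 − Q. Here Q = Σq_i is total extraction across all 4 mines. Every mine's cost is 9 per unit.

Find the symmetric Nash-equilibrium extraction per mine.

A representative mine's profit is π_i = q_i(124 − Q) − 9q_i, with Q = q_i + Σ_{j≠i} q_j.
First-order condition: 115 − 2q_i − Σ_{j≠i} q_j = 0.
Imposing symmetry (q_j = q for all j) turns Σ_{j≠i} q_j into 3q, so 115 = 5q and q = 23.

23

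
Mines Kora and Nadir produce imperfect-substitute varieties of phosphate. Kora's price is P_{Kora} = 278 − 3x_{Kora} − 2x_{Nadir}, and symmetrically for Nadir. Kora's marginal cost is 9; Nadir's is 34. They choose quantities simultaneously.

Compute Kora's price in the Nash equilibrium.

114.5625

Mine Kora's profit: π = x_{Kora}(278 − 3x_{Kora} − 2x_{Nadir}) − 9x_{Kora}.
∂π/∂x_{Kora} = 269 − 6x_{Kora} − 2x_{Nadir} = 0 ⇒ x_{Kora} = 269/6 − (1/3)x_{Nadir}.
Similarly x_{Nadir} = 122/3 − (1/3)x_{Kora}.
Substituting the second reaction function into the first: x_{Kora} = 269/6 − (1/3)(122/3 − (1/3)x_{Kora}), which gives (8/9)x_{Kora} = 563/18 ⇒ x_{Kora} = 35.1875.
Then x_{Nadir} = 122/3 − (1/3)·35.1875 = 28.9375.
P_{Kora} = 278 − 3·35.1875 − 2·28.9375 = 114.5625.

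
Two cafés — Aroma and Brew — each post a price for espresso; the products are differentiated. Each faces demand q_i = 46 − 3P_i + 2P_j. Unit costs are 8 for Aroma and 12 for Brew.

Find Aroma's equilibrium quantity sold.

30.75

Aroma's profit: π = (P_{Aroma} − 8)(46 − 3P_{Aroma} + 2P_{Brew}).
∂π/∂P_{Aroma} = 70 − 6P_{Aroma} + 2P_{Brew} = 0 ⇒ P_{Aroma} = 35/3 + (1/3)P_{Brew}.
Similarly P_{Brew} = 41/3 + (1/3)P_{Aroma}.
Plugging P_{Brew} into Aroma's best response: P_{Aroma} = 35/3 + (1/3)(41/3 + (1/3)P_{Aroma}) ⇒ (8/9)P_{Aroma} = 146/9, so P_{Aroma} = 18.25.
Then P_{Brew} = 41/3 + (1/3)·18.25 = 19.75.
q_{Aroma} = 46 − 3·18.25 + 2·19.75 = 30.75.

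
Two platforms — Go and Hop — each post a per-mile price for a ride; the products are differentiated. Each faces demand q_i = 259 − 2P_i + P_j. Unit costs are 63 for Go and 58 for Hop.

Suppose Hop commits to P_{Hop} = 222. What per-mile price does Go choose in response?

Go's profit: π = (P_{Go} − 63)(259 − 2P_{Go} + P_{Hop}).
∂π/∂P_{Go} = 385 − 4P_{Go} + P_{Hop} = 0 ⇒ P_{Go} = 96.25 + 0.25P_{Hop}.
At P_{Hop} = 222: P_{Go} = 96.25 + 0.25·222 = 151.75.

151.75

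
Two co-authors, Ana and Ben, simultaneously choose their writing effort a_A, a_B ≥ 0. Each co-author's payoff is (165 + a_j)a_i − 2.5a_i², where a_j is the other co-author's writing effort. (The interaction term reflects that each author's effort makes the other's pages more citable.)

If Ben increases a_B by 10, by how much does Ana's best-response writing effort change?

2

Ana's payoff is (165 + a_B)a_A − 2.5a_A².
∂π/∂a_A = 165 + a_B − 5a_A = 0, so a_A = 33 + 0.2a_B.
The reaction-function slope is 0.2, so a 10-unit rise in a_B moves a_A by 0.2 × 10 = 2. Ana's best response rises — the actions are strategic complements.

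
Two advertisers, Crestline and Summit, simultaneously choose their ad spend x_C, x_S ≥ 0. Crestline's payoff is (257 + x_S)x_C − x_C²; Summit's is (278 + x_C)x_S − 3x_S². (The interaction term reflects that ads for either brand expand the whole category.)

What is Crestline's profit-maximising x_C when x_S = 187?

222

Expanding Crestline's payoff: 257x_C + x_Sx_C − x_C².
∂π/∂x_C = 257 + x_S − 2x_C = 0, so x_C = 128.5 + 0.5x_S.
At x_S = 187: x_C = 128.5 + 0.5·187 = 222.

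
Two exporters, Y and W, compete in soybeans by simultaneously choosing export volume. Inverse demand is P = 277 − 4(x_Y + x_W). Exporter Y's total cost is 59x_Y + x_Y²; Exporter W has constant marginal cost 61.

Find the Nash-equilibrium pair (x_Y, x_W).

13.75, 20.125

Exporter Y's profit: π = x_Y(277 − 4(x_Y + x_W)) − 59x_Y − x_Y².
∂π/∂x_Y = 218 − 10x_Y − 4x_W = 0, so x_Y = 21.8 − 0.4x_W.
For W: ∂π/∂x_W = 216 − 8x_W − 4x_Y = 0 ⇒ x_W = 27 − 0.5x_Y.
Substituting the second reaction function into the first: x_Y = 21.8 − 0.4(27 − 0.5x_Y), which gives 0.8x_Y = 11 ⇒ x_Y = 13.75.
Then x_W = 27 − 0.5·13.75 = 20.125.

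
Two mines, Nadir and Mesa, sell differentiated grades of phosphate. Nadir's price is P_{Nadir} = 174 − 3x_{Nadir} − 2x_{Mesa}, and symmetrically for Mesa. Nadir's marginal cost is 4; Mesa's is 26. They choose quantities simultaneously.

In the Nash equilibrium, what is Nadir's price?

71.875

Mine Nadir's profit: π = x_{Nadir}(174 − 3x_{Nadir} − 2x_{Mesa}) − 4x_{Nadir}.
∂π/∂x_{Nadir} = 170 − 6x_{Nadir} − 2x_{Mesa} = 0 ⇒ x_{Nadir} = 85/3 − (1/3)x_{Mesa}.
Similarly x_{Mesa} = 74/3 − (1/3)x_{Nadir}.
Solving the two reaction functions simultaneously: (1 − (−1/3)(−1/3))x_{Nadir} = 85/3 − (1/3)·(74/3), so (8/9)x_{Nadir} = 181/9 and x_{Nadir} = 22.625.
Then x_{Mesa} = 74/3 − (1/3)·22.625 = 17.125.
P_{Nadir} = 174 − 3·22.625 − 2·17.125 = 71.875.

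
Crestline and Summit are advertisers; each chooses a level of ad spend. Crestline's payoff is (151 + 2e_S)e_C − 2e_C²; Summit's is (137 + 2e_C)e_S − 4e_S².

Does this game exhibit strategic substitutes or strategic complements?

Expanding Crestline's payoff: 151e_C + 2e_Se_C − 2e_C².
∂π/∂e_C = 151 + 2e_S − 4e_C = 0, so e_C = 37.75 + 0.5e_S.
The best-response slope de_C/de_S = 0.5 > 0: the reaction function is upward-sloping, so the choices are strategic complements.

strategic complements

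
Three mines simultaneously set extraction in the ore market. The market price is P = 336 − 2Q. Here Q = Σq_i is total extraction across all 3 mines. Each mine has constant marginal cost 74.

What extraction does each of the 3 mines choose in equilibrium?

32.75

A representative mine's profit is π_i = q_i(336 − 2Q) − 74q_i, with Q = q_i + Σ_{j≠i} q_j.
First-order condition: 262 − 4q_i − 2Σ_{j≠i} q_j = 0.
In a symmetric equilibrium every mine chooses the same q, so Σ_{j≠i} q_j = 2q. The condition becomes 262 − 8q = 0, giving q = 262/8 = 32.75.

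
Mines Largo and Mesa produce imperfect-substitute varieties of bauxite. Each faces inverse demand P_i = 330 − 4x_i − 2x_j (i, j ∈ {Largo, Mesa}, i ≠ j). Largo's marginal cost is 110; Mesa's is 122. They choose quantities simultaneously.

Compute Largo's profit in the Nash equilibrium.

2007.04

Mine Largo's profit: π = x_{Largo}(330 − 4x_{Largo} − 2x_{Mesa}) − 110x_{Largo}.
∂π/∂x_{Largo} = 220 − 8x_{Largo} − 2x_{Mesa} = 0 ⇒ x_{Largo} = 27.5 − 0.25x_{Mesa}.
Similarly x_{Mesa} = 26 − 0.25x_{Largo}.
Substituting the second reaction function into the first: x_{Largo} = 27.5 − 0.25(26 − 0.25x_{Largo}), which gives 0.9375x_{Largo} = 21 ⇒ x_{Largo} = 22.4.
Then x_{Mesa} = 26 − 0.25·22.4 = 20.4.
P_{Largo} = 330 − 4·22.4 − 2·20.4 = 199.6.
Profit = (199.6 − 110)·22.4 = 2007.04.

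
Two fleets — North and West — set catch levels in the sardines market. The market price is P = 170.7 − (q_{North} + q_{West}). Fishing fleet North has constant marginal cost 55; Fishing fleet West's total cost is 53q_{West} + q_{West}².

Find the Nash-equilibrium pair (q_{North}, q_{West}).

Fishing fleet North's profit: π = q_{North}(170.7 − (q_{North} + q_{West})) − 55q_{North}.
∂π/∂q_{North} = 115.7 − 2q_{North} − q_{West} = 0, so q_{North} = 57.85 − 0.5q_{West}.
For West: ∂π/∂q_{West} = 117.7 − 4q_{West} − q_{North} = 0 ⇒ q_{West} = 29.425 − 0.25q_{North}.
Substituting the second reaction function into the first: q_{North} = 57.85 − 0.5(29.425 − 0.25q_{North}), which gives 0.875q_{North} = 43.1375 ⇒ q_{North} = 49.3.
Then q_{West} = 29.425 − 0.25·49.3 = 17.1.

49.3, 17.1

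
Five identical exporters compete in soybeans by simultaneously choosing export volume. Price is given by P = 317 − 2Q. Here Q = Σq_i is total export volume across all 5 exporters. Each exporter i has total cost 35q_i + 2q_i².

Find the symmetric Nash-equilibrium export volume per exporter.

17.625

A representative exporter's profit is π_i = q_i(317 − 2Q) − 35q_i − 2q_i², with Q = q_i + Σ_{j≠i} q_j.
First-order condition: 282 − 8q_i − 2Σ_{j≠i} q_j = 0.
Imposing symmetry (q_j = q for all j) turns Σ_{j≠i} q_j into 4q, so 282 = 16q and q = 17.625.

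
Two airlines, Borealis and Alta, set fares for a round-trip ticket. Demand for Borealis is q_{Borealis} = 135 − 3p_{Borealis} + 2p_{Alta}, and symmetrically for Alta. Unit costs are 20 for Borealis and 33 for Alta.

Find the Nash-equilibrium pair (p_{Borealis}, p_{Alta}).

51.1875, 56.0625

Borealis's profit: π = (p_{Borealis} − 20)(135 − 3p_{Borealis} + 2p_{Alta}).
∂π/∂p_{Borealis} = 195 − 6p_{Borealis} + 2p_{Alta} = 0 ⇒ p_{Borealis} = 32.5 + (1/3)p_{Alta}.
Similarly p_{Alta} = 39 + (1/3)p_{Borealis}.
Substituting the second reaction function into the first: p_{Borealis} = 32.5 + (1/3)(39 + (1/3)p_{Borealis}), which gives (8/9)p_{Borealis} = 45.5 ⇒ p_{Borealis} = 51.1875.
Then p_{Alta} = 39 + (1/3)·51.1875 = 56.0625.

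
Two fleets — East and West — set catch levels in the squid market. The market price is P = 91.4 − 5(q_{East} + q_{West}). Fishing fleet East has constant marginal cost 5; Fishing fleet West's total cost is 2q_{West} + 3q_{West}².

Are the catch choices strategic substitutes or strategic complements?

Fishing fleet East's profit: π = q_{East}(91.4 − 5(q_{East} + q_{West})) − 5q_{East}.
∂π/∂q_{East} = 86.4 − 10q_{East} − 5q_{West} = 0, so q_{East} = 8.64 − 0.5q_{West}.
The best-response slope dq_{East}/dq_{West} = −0.5 < 0: the reaction function is downward-sloping, so the choices are strategic substitutes.

strategic substitutes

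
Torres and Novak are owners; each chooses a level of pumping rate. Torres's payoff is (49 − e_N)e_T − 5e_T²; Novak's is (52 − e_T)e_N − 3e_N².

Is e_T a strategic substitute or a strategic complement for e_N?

strategic substitutes

Expanding Torres's payoff: 49e_T − e_Ne_T − 5e_T².
∂π/∂e_T = 49 − e_N − 10e_T = 0, so e_T = 4.9 − 0.1e_N.
The best-response slope de_T/de_N = −0.1 < 0: the reaction function is downward-sloping, so the choices are strategic substitutes.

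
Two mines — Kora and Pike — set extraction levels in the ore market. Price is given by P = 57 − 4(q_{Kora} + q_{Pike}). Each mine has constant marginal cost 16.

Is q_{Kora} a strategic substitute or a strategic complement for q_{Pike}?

Mine Kora's profit: π = q_{Kora}(57 − 4(q_{Kora} + q_{Pike})) − 16q_{Kora}.
∂π/∂q_{Kora} = 41 − 8q_{Kora} − 4q_{Pike} = 0, so q_{Kora} = 5.125 − 0.5q_{Pike}.
The best-response slope dq_{Kora}/dq_{Pike} = −0.5 < 0: the reaction function is downward-sloping, so the choices are strategic substitutes.

strategic substitutes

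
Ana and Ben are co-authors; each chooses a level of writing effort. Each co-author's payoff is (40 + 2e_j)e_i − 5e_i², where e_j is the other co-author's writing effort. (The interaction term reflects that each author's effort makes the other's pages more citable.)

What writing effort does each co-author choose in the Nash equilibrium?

Ana's payoff is (40 + 2e_B)e_A − 5e_A².
∂π/∂e_A = 40 + 2e_B − 10e_A = 0, so e_A = 4 + 0.2e_B.
By symmetry e_B = e_A; substituting into the reaction function, 0.8e_A = 4 and e_A = 5.

5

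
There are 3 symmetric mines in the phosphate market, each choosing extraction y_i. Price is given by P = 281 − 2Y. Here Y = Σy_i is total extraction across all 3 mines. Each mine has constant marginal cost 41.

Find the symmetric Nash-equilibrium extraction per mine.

30

A representative mine's profit is π_i = y_i(281 − 2Y) − 41y_i, with Y = y_i + Σ_{j≠i} y_j.
First-order condition: 240 − 4y_i − 2Σ_{j≠i} y_j = 0.
In a symmetric equilibrium every mine chooses the same y, so Σ_{j≠i} y_j = 2y. The condition becomes 240 − 8y = 0, giving y = 240/8 = 30.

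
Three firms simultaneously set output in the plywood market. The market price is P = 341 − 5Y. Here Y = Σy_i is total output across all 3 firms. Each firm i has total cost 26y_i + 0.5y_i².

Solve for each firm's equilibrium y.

A representative firm's profit is π_i = y_i(341 − 5Y) − 26y_i − 0.5y_i², with Y = y_i + Σ_{j≠i} y_j.
First-order condition: 315 − 11y_i − 5Σ_{j≠i} y_j = 0.
In a symmetric equilibrium every firm chooses the same y, so Σ_{j≠i} y_j = 2y. The condition becomes 315 − 21y = 0, giving y = 315/21 = 15.

15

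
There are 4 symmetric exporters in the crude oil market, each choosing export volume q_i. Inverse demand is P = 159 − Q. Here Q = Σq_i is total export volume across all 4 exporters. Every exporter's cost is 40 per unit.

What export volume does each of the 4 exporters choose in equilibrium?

23.8

A representative exporter's profit is π_i = q_i(159 − Q) − 40q_i, with Q = q_i + Σ_{j≠i} q_j.
First-order condition: 119 − 2q_i − Σ_{j≠i} q_j = 0.
With identical exporters, set every q_j = q: then 119 − 2q − 3q = 0, i.e. q = 119/5 = 23.8.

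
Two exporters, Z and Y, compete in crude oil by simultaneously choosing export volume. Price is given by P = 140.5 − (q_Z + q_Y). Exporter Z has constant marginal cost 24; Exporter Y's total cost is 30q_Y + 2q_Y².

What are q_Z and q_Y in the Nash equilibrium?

Exporter Z's profit: π = q_Z(140.5 − (q_Z + q_Y)) − 24q_Z.
∂π/∂q_Z = 116.5 − 2q_Z − q_Y = 0, so q_Z = 58.25 − 0.5q_Y.
For Y: ∂π/∂q_Y = 110.5 − 6q_Y − q_Z = 0 ⇒ q_Y = 221/12 − (1/6)q_Z.
Substituting the second reaction function into the first: q_Z = 58.25 − 0.5(221/12 − (1/6)q_Z), which gives (11/12)q_Z = 1177/24 ⇒ q_Z = 53.5.
Then q_Y = 221/12 − (1/6)·53.5 = 9.5.

53.5, 9.5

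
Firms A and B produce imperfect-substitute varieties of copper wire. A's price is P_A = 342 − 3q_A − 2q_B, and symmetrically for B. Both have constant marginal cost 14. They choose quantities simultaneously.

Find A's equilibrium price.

137

Firm A's profit: π = q_A(342 − 3q_A − 2q_B) − 14q_A.
∂π/∂q_A = 328 − 6q_A − 2q_B = 0 ⇒ q_A = 164/3 − (1/3)q_B.
The game is symmetric, so in equilibrium q_B = q_A: the reaction function gives (4/3)q_A = 164/3, hence q_A = 41.
P_A = 342 − 3·41 − 2·41 = 137.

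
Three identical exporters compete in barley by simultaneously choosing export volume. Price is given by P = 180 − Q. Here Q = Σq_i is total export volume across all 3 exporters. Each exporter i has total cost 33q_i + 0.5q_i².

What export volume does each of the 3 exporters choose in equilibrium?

29.4

A representative exporter's profit is π_i = q_i(180 − Q) − 33q_i − 0.5q_i², with Q = q_i + Σ_{j≠i} q_j.
First-order condition: 147 − 3q_i − Σ_{j≠i} q_j = 0.
In a symmetric equilibrium every exporter chooses the same q, so Σ_{j≠i} q_j = 2q. The condition becomes 147 − 5q = 0, giving q = 147/5 = 29.4.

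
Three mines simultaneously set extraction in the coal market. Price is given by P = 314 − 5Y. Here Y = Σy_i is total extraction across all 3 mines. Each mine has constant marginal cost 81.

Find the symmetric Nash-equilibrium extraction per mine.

A representative mine's profit is π_i = y_i(314 − 5Y) − 81y_i, with Y = y_i + Σ_{j≠i} y_j.
First-order condition: 233 − 10y_i − 5Σ_{j≠i} y_j = 0.
Imposing symmetry (y_j = y for all j) turns Σ_{j≠i} y_j into 2y, so 233 = 20y and y = 11.65.

11.65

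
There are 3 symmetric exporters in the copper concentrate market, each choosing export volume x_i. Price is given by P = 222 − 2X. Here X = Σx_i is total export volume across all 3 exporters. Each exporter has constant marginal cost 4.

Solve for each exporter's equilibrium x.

A representative exporter's profit is π_i = x_i(222 − 2X) − 4x_i, with X = x_i + Σ_{j≠i} x_j.
First-order condition: 218 − 4x_i − 2Σ_{j≠i} x_j = 0.
With identical exporters, set every x_j = x: then 218 − 4x − 4x = 0, i.e. x = 218/8 = 27.25.

27.25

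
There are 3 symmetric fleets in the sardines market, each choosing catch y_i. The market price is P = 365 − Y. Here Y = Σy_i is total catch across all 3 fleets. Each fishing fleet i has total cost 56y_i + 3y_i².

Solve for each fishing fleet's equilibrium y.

30.9

A representative fishing fleet's profit is π_i = y_i(365 − Y) − 56y_i − 3y_i², with Y = y_i + Σ_{j≠i} y_j.
First-order condition: 309 − 8y_i − Σ_{j≠i} y_j = 0.
In a symmetric equilibrium every fishing fleet chooses the same y, so Σ_{j≠i} y_j = 2y. The condition becomes 309 − 10y = 0, giving y = 309/10 = 30.9.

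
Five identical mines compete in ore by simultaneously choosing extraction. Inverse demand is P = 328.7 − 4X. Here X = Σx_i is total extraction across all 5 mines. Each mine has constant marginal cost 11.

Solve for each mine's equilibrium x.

13.2375

A representative mine's profit is π_i = x_i(328.7 − 4X) − 11x_i, with X = x_i + Σ_{j≠i} x_j.
First-order condition: 317.7 − 8x_i − 4Σ_{j≠i} x_j = 0.
With identical mines, set every x_j = x: then 317.7 − 8x − 16x = 0, i.e. x = 317.7/24 = 13.2375.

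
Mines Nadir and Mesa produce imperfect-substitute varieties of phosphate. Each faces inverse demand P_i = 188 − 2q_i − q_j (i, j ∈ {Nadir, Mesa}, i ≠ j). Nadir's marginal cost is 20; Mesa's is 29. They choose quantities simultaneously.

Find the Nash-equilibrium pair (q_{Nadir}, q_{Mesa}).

Mine Nadir's profit: π = q_{Nadir}(188 − 2q_{Nadir} − q_{Mesa}) − 20q_{Nadir}.
∂π/∂q_{Nadir} = 168 − 4q_{Nadir} − q_{Mesa} = 0 ⇒ q_{Nadir} = 42 − 0.25q_{Mesa}.
Similarly q_{Mesa} = 39.75 − 0.25q_{Nadir}.
Substituting the second reaction function into the first: q_{Nadir} = 42 − 0.25(39.75 − 0.25q_{Nadir}), which gives 0.9375q_{Nadir} = 32.0625 ⇒ q_{Nadir} = 34.2.
Then q_{Mesa} = 39.75 − 0.25·34.2 = 31.2.

34.2, 31.2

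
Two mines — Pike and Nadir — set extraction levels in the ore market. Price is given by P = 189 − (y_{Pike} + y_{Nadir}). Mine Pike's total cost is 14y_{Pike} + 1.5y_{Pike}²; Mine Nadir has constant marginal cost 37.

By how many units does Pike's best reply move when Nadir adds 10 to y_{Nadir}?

-2

Mine Pike's profit: π = y_{Pike}(189 − (y_{Pike} + y_{Nadir})) − 14y_{Pike} − 1.5y_{Pike}².
∂π/∂y_{Pike} = 175 − 5y_{Pike} − y_{Nadir} = 0, so y_{Pike} = 35 − 0.2y_{Nadir}.
The reaction-function slope is −0.2, so a 10-unit rise in y_{Nadir} moves y_{Pike} by −0.2 × 10 = −2. Pike's best response falls — the actions are strategic substitutes.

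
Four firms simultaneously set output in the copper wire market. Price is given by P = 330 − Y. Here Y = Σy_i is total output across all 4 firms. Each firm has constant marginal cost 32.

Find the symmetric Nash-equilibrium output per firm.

A representative firm's profit is π_i = y_i(330 − Y) − 32y_i, with Y = y_i + Σ_{j≠i} y_j.
First-order condition: 298 − 2y_i − Σ_{j≠i} y_j = 0.
Imposing symmetry (y_j = y for all j) turns Σ_{j≠i} y_j into 3y, so 298 = 5y and y = 59.6.

59.6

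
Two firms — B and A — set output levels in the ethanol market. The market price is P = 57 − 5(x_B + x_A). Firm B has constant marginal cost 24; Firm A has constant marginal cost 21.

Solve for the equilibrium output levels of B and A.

2, 2.6

Firm B's profit: π = x_B(57 − 5(x_B + x_A)) − 24x_B.
∂π/∂x_B = 33 − 10x_B − 5x_A = 0, so x_B = 3.3 − 0.5x_A.
By the same steps for A: x_A = 3.6 − 0.5x_B.
Substituting the second reaction function into the first: x_B = 3.3 − 0.5(3.6 − 0.5x_B), which gives 0.75x_B = 1.5 ⇒ x_B = 2.
Then x_A = 3.6 − 0.5·2 = 2.6.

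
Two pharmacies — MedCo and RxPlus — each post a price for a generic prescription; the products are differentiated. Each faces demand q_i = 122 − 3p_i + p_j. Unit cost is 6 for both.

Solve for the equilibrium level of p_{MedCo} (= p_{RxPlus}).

MedCo's profit: π = (p_{MedCo} − 6)(122 − 3p_{MedCo} + p_{RxPlus}).
∂π/∂p_{MedCo} = 140 − 6p_{MedCo} + p_{RxPlus} = 0 ⇒ p_{MedCo} = 70/3 + (1/6)p_{RxPlus}.
By symmetry p_{RxPlus} = p_{MedCo}; substituting into the reaction function, (5/6)p_{MedCo} = 70/3 and p_{MedCo} = 28.

28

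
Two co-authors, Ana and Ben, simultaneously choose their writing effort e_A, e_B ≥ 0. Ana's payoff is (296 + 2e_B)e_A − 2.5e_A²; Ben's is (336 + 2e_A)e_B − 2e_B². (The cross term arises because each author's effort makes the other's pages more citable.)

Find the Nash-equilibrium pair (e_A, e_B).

116, 142

Expanding Ana's payoff: 296e_A + 2e_Be_A − 2.5e_A².
∂π/∂e_A = 296 + 2e_B − 5e_A = 0, so e_A = 59.2 + 0.4e_B.
Likewise for Ben: e_B = 84 + 0.5e_A.
Substituting the second reaction function into the first: e_A = 59.2 + 0.4(84 + 0.5e_A), which gives 0.8e_A = 92.8 ⇒ e_A = 116.
Then e_B = 84 + 0.5·116 = 142.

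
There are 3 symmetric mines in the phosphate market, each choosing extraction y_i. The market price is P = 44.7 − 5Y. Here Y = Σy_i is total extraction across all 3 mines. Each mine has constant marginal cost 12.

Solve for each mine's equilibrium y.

A representative mine's profit is π_i = y_i(44.7 − 5Y) − 12y_i, with Y = y_i + Σ_{j≠i} y_j.
First-order condition: 32.7 − 10y_i − 5Σ_{j≠i} y_j = 0.
With identical mines, set every y_j = y: then 32.7 − 10y − 10y = 0, i.e. y = 32.7/20 = 1.635.

1.635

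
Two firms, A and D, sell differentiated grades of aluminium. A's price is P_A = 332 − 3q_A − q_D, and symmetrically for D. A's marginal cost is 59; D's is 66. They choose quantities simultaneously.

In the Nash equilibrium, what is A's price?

Firm A's profit: π = q_A(332 − 3q_A − q_D) − 59q_A.
∂π/∂q_A = 273 − 6q_A − q_D = 0 ⇒ q_A = 45.5 − (1/6)q_D.
Similarly q_D = 133/3 − (1/6)q_A.
Substituting the second reaction function into the first: q_A = 45.5 − (1/6)(133/3 − (1/6)q_A), which gives (35/36)q_A = 343/9 ⇒ q_A = 39.2.
Then q_D = 133/3 − (1/6)·39.2 = 37.8.
P_A = 332 − 3·39.2 − 37.8 = 176.6.

176.6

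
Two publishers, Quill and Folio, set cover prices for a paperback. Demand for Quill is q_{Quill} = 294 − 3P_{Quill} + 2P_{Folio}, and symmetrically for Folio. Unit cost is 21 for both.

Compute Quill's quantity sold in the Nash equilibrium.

204.75

Quill's profit: π = (P_{Quill} − 21)(294 − 3P_{Quill} + 2P_{Folio}).
∂π/∂P_{Quill} = 357 − 6P_{Quill} + 2P_{Folio} = 0 ⇒ P_{Quill} = 59.5 + (1/3)P_{Folio}.
Setting P_{Quill} = P_{Folio} in the reaction function: P_{Quill} = 59.5 + (1/3)P_{Quill}, so P_{Quill} = 59.5 / (2/3) = 89.25.
q_{Quill} = 294 − 3·89.25 + 2·89.25 = 204.75.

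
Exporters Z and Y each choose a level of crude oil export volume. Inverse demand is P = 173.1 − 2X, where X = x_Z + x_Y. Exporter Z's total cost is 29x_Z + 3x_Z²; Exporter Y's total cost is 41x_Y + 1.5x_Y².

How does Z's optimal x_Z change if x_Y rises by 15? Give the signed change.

Exporter Z's profit: π = x_Z(173.1 − 2(x_Z + x_Y)) − 29x_Z − 3x_Z².
∂π/∂x_Z = 144.1 − 10x_Z − 2x_Y = 0, so x_Z = 14.41 − 0.2x_Y.
The reaction-function slope is −0.2, so a 15-unit rise in x_Y moves x_Z by −0.2 × 15 = −3. Z's best response falls — the actions are strategic substitutes.

-3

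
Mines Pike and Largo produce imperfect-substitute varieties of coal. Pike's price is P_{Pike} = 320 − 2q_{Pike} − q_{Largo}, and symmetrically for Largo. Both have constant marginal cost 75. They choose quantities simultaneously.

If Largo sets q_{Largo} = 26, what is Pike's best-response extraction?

54.75

Mine Pike's profit: π = q_{Pike}(320 − 2q_{Pike} − q_{Largo}) − 75q_{Pike}.
∂π/∂q_{Pike} = 245 − 4q_{Pike} − q_{Largo} = 0 ⇒ q_{Pike} = 61.25 − 0.25q_{Largo}.
At q_{Largo} = 26: q_{Pike} = 61.25 − 0.25·26 = 54.75.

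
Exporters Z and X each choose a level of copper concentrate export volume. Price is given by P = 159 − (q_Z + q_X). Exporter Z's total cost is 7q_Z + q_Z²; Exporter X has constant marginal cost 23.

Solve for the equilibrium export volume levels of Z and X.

24, 56

Exporter Z's profit: π = q_Z(159 − (q_Z + q_X)) − 7q_Z − q_Z².
∂π/∂q_Z = 152 − 4q_Z − q_X = 0, so q_Z = 38 − 0.25q_X.
For X: ∂π/∂q_X = 136 − 2q_X − q_Z = 0 ⇒ q_X = 68 − 0.5q_Z.
Plugging q_X into Z's best response: q_Z = 38 − 0.25(68 − 0.5q_Z) ⇒ 0.875q_Z = 21, so q_Z = 24.
Then q_X = 68 − 0.5·24 = 56.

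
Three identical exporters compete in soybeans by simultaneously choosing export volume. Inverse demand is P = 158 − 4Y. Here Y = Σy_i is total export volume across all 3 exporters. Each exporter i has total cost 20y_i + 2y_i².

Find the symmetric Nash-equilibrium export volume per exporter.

6.9

A representative exporter's profit is π_i = y_i(158 − 4Y) − 20y_i − 2y_i², with Y = y_i + Σ_{j≠i} y_j.
First-order condition: 138 − 12y_i − 4Σ_{j≠i} y_j = 0.
With identical exporters, set every y_j = y: then 138 − 12y − 8y = 0, i.e. y = 138/20 = 6.9.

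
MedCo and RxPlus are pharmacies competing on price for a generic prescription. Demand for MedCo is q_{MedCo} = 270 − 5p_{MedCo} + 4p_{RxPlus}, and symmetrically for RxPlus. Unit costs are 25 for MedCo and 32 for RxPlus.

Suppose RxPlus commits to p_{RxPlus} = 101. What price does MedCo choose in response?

79.9

MedCo's profit: π = (p_{MedCo} − 25)(270 − 5p_{MedCo} + 4p_{RxPlus}).
∂π/∂p_{MedCo} = 395 − 10p_{MedCo} + 4p_{RxPlus} = 0 ⇒ p_{MedCo} = 39.5 + 0.4p_{RxPlus}.
At p_{RxPlus} = 101: p_{MedCo} = 39.5 + 0.4·101 = 79.9.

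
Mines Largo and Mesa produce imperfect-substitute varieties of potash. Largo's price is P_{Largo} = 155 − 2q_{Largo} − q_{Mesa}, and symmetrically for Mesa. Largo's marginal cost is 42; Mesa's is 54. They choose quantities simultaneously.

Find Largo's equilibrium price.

88.8

Mine Largo's profit: π = q_{Largo}(155 − 2q_{Largo} − q_{Mesa}) − 42q_{Largo}.
∂π/∂q_{Largo} = 113 − 4q_{Largo} − q_{Mesa} = 0 ⇒ q_{Largo} = 28.25 − 0.25q_{Mesa}.
Similarly q_{Mesa} = 25.25 − 0.25q_{Largo}.
Substituting the second reaction function into the first: q_{Largo} = 28.25 − 0.25(25.25 − 0.25q_{Largo}), which gives 0.9375q_{Largo} = 21.9375 ⇒ q_{Largo} = 23.4.
Then q_{Mesa} = 25.25 − 0.25·23.4 = 19.4.
P_{Largo} = 155 − 2·23.4 − 19.4 = 88.8.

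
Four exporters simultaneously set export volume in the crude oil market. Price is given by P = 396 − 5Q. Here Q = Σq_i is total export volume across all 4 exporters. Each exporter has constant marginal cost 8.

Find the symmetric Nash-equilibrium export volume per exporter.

15.52

A representative exporter's profit is π_i = q_i(396 − 5Q) − 8q_i, with Q = q_i + Σ_{j≠i} q_j.
First-order condition: 388 − 10q_i − 5Σ_{j≠i} q_j = 0.
With identical exporters, set every q_j = q: then 388 − 10q − 15q = 0, i.e. q = 388/25 = 15.52.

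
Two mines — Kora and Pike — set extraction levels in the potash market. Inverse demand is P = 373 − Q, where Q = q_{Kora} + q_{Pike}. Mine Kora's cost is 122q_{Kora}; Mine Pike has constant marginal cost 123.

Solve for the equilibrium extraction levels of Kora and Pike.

Mine Kora's profit: π = q_{Kora}(373 − (q_{Kora} + q_{Pike})) − 122q_{Kora}.
∂π/∂q_{Kora} = 251 − 2q_{Kora} − q_{Pike} = 0, so q_{Kora} = 125.5 − 0.5q_{Pike}.
By the same steps for Pike: q_{Pike} = 125 − 0.5q_{Kora}.
Plugging q_{Pike} into Kora's best response: q_{Kora} = 125.5 − 0.5(125 − 0.5q_{Kora}) ⇒ 0.75q_{Kora} = 63, so q_{Kora} = 84.
Then q_{Pike} = 125 − 0.5·84 = 83.

84, 83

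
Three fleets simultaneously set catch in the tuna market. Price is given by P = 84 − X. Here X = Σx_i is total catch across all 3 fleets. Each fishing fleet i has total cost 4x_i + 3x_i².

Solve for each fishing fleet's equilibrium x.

8

A representative fishing fleet's profit is π_i = x_i(84 − X) − 4x_i − 3x_i², with X = x_i + Σ_{j≠i} x_j.
First-order condition: 80 − 8x_i − Σ_{j≠i} x_j = 0.
In a symmetric equilibrium every fishing fleet chooses the same x, so Σ_{j≠i} x_j = 2x. The condition becomes 80 − 10x = 0, giving x = 80/10 = 8.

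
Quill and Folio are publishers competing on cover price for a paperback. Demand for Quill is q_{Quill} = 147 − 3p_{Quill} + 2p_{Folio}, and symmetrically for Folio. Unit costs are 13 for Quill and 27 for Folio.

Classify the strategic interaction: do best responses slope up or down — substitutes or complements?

Quill's profit: π = (p_{Quill} − 13)(147 − 3p_{Quill} + 2p_{Folio}).
∂π/∂p_{Quill} = 186 − 6p_{Quill} + 2p_{Folio} = 0 ⇒ p_{Quill} = 31 + (1/3)p_{Folio}.
The best-response slope dp_{Quill}/dp_{Folio} = 1/3 > 0: the reaction function is upward-sloping, so the choices are strategic complements.

strategic complements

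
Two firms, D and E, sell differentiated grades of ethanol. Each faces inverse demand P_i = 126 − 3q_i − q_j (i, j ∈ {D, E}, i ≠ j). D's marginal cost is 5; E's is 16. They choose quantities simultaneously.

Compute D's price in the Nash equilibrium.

Firm D's profit: π = q_D(126 − 3q_D − q_E) − 5q_D.
∂π/∂q_D = 121 − 6q_D − q_E = 0 ⇒ q_D = 121/6 − (1/6)q_E.
Similarly q_E = 55/3 − (1/6)q_D.
Solving the two reaction functions simultaneously: (1 − (−1/6)(−1/6))q_D = 121/6 − (1/6)·(55/3), so (35/36)q_D = 154/9 and q_D = 17.6.
Then q_E = 55/3 − (1/6)·17.6 = 15.4.
P_D = 126 − 3·17.6 − 15.4 = 57.8.

57.8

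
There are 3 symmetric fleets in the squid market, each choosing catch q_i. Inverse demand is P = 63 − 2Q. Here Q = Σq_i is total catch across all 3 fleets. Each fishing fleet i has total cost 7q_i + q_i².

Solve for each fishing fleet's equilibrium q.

5.6

A representative fishing fleet's profit is π_i = q_i(63 − 2Q) − 7q_i − q_i², with Q = q_i + Σ_{j≠i} q_j.
First-order condition: 56 − 6q_i − 2Σ_{j≠i} q_j = 0.
Imposing symmetry (q_j = q for all j) turns Σ_{j≠i} q_j into 2q, so 56 = 10q and q = 5.6.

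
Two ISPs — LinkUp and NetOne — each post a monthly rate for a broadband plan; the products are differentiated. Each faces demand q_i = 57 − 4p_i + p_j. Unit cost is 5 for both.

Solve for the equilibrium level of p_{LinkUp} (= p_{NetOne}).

11

LinkUp's profit: π = (p_{LinkUp} − 5)(57 − 4p_{LinkUp} + p_{NetOne}).
∂π/∂p_{LinkUp} = 77 − 8p_{LinkUp} + p_{NetOne} = 0 ⇒ p_{LinkUp} = 9.625 + 0.125p_{NetOne}.
Setting p_{LinkUp} = p_{NetOne} in the reaction function: p_{LinkUp} = 9.625 + 0.125p_{LinkUp}, so p_{LinkUp} = 9.625 / 0.875 = 11.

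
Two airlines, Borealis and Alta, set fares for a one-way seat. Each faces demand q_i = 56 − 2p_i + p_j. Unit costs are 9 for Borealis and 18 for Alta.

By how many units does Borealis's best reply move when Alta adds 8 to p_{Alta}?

2

Borealis's profit: π = (p_{Borealis} − 9)(56 − 2p_{Borealis} + p_{Alta}).
∂π/∂p_{Borealis} = 74 − 4p_{Borealis} + p_{Alta} = 0 ⇒ p_{Borealis} = 18.5 + 0.25p_{Alta}.
The reaction-function slope is 0.25, so an 8-unit rise in p_{Alta} moves p_{Borealis} by 0.25 × 8 = 2. Borealis's best response rises — the actions are strategic complements.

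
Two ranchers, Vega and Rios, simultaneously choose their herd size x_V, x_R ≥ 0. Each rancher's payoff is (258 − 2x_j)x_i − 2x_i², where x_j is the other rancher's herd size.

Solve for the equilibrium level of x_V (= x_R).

43

Vega's payoff is (258 − 2x_R)x_V − 2x_V².
∂π/∂x_V = 258 − 2x_R − 4x_V = 0, so x_V = 64.5 − 0.5x_R.
The game is symmetric, so in equilibrium x_R = x_V: the reaction function gives 1.5x_V = 64.5, hence x_V = 43.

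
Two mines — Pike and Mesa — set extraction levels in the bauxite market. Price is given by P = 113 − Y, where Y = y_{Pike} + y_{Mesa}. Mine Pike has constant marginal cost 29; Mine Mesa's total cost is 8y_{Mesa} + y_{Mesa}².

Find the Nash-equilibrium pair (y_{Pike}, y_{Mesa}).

Mine Pike's profit: π = y_{Pike}(113 − (y_{Pike} + y_{Mesa})) − 29y_{Pike}.
∂π/∂y_{Pike} = 84 − 2y_{Pike} − y_{Mesa} = 0, so y_{Pike} = 42 − 0.5y_{Mesa}.
For Mesa: ∂π/∂y_{Mesa} = 105 − 4y_{Mesa} − y_{Pike} = 0 ⇒ y_{Mesa} = 26.25 − 0.25y_{Pike}.
Substituting the second reaction function into the first: y_{Pike} = 42 − 0.5(26.25 − 0.25y_{Pike}), which gives 0.875y_{Pike} = 28.875 ⇒ y_{Pike} = 33.
Then y_{Mesa} = 26.25 − 0.25·33 = 18.

33, 18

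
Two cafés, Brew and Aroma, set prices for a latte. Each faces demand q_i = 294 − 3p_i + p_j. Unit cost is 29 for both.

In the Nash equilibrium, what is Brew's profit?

Brew's profit: π = (p_{Brew} − 29)(294 − 3p_{Brew} + p_{Aroma}).
∂π/∂p_{Brew} = 381 − 6p_{Brew} + p_{Aroma} = 0 ⇒ p_{Brew} = 63.5 + (1/6)p_{Aroma}.
Setting p_{Brew} = p_{Aroma} in the reaction function: p_{Brew} = 63.5 + (1/6)p_{Brew}, so p_{Brew} = 63.5 / (5/6) = 76.2.
q_{Brew} = 294 − 3·76.2 + 76.2 = 141.6.
Profit = (76.2 − 29)·141.6 = 6683.52.

6683.52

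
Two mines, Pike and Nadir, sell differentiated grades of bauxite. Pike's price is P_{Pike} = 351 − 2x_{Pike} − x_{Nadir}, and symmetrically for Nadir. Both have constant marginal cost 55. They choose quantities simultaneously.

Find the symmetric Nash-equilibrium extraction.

59.2

Mine Pike's profit: π = x_{Pike}(351 − 2x_{Pike} − x_{Nadir}) − 55x_{Pike}.
∂π/∂x_{Pike} = 296 − 4x_{Pike} − x_{Nadir} = 0 ⇒ x_{Pike} = 74 − 0.25x_{Nadir}.
Setting x_{Pike} = x_{Nadir} in the reaction function: x_{Pike} = 74 − 0.25x_{Pike}, so x_{Pike} = 74 / 1.25 = 59.2.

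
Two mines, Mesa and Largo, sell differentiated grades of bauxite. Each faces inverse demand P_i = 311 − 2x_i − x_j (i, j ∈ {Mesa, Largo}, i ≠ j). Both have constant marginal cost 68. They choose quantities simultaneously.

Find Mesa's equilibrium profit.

Mine Mesa's profit: π = x_{Mesa}(311 − 2x_{Mesa} − x_{Largo}) − 68x_{Mesa}.
∂π/∂x_{Mesa} = 243 − 4x_{Mesa} − x_{Largo} = 0 ⇒ x_{Mesa} = 60.75 − 0.25x_{Largo}.
By symmetry x_{Largo} = x_{Mesa}; substituting into the reaction function, 1.25x_{Mesa} = 60.75 and x_{Mesa} = 48.6.
P_{Mesa} = 311 − 2·48.6 − 48.6 = 165.2.
Profit = (165.2 − 68)·48.6 = 4723.92.

4723.92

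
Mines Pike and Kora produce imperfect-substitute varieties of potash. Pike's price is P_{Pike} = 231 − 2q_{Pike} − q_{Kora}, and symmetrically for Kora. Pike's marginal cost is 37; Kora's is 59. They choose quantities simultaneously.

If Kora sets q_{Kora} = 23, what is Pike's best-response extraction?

42.75

Mine Pike's profit: π = q_{Pike}(231 − 2q_{Pike} − q_{Kora}) − 37q_{Pike}.
∂π/∂q_{Pike} = 194 − 4q_{Pike} − q_{Kora} = 0 ⇒ q_{Pike} = 48.5 − 0.25q_{Kora}.
At q_{Kora} = 23: q_{Pike} = 48.5 − 0.25·23 = 42.75.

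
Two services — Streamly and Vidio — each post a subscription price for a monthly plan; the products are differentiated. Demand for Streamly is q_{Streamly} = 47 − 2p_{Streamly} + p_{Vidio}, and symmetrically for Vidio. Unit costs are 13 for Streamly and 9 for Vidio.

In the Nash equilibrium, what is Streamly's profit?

Streamly's profit: π = (p_{Streamly} − 13)(47 − 2p_{Streamly} + p_{Vidio}).
∂π/∂p_{Streamly} = 73 − 4p_{Streamly} + p_{Vidio} = 0 ⇒ p_{Streamly} = 18.25 + 0.25p_{Vidio}.
Similarly p_{Vidio} = 16.25 + 0.25p_{Streamly}.
Plugging p_{Vidio} into Streamly's best response: p_{Streamly} = 18.25 + 0.25(16.25 + 0.25p_{Streamly}) ⇒ 0.9375p_{Streamly} = 22.3125, so p_{Streamly} = 23.8.
Then p_{Vidio} = 16.25 + 0.25·23.8 = 22.2.
q_{Streamly} = 47 − 2·23.8 + 22.2 = 21.6.
Profit = (23.8 − 13)·21.6 = 233.28.

233.28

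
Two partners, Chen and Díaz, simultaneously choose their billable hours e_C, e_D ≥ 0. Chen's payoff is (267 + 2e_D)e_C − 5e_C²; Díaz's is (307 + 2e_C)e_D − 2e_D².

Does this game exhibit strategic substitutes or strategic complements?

strategic complements

Expanding Chen's payoff: 267e_C + 2e_De_C − 5e_C².
∂π/∂e_C = 267 + 2e_D − 10e_C = 0, so e_C = 26.7 + 0.2e_D.
The best-response slope de_C/de_D = 0.2 > 0: the reaction function is upward-sloping, so the choices are strategic complements.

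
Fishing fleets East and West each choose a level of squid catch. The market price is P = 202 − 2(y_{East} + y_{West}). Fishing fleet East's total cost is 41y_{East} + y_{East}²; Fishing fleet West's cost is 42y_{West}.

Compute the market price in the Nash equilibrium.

105.8

Fishing fleet East's profit: π = y_{East}(202 − 2(y_{East} + y_{West})) − 41y_{East} − y_{East}².
∂π/∂y_{East} = 161 − 6y_{East} − 2y_{West} = 0, so y_{East} = 161/6 − (1/3)y_{West}.
For West: ∂π/∂y_{West} = 160 − 4y_{West} − 2y_{East} = 0 ⇒ y_{West} = 40 − 0.5y_{East}.
Solving the two reaction functions simultaneously: (1 − (−1/3)(−0.5))y_{East} = 161/6 − (1/3)·40, so (5/6)y_{East} = 13.5 and y_{East} = 16.2.
Then y_{West} = 40 − 0.5·16.2 = 31.9.
Equilibrium price: P = 202 − 2·48.1 = 105.8.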